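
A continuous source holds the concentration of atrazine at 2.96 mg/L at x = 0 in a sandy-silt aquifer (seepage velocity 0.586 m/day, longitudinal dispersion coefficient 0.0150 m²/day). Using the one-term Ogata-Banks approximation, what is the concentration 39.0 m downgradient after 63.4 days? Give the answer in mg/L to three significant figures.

For a continuous step input, C/C₀ ≈ ½·erfc((x−vt)/(2√(Dt))).
vt = 0.586 × 63.4 = 37.1524 m and 2√(Dt) = 2√(0.0150 × 63.4) = 1.950 m.
Argument (x−vt)/(2√(Dt)) = (39.0 − 37.1524)/1.950 = 0.9475; ½·erfc(0.9475) = 0.09013.
C = 2.96 × 0.09013 = 0.267 mg/L.

0.267 mg/L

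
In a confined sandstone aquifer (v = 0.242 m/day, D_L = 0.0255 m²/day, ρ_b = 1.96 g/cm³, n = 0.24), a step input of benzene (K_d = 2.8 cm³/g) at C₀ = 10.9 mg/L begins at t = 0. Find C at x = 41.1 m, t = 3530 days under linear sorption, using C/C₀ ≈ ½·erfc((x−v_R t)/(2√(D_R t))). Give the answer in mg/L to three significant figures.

0.291 mg/L

Retardation factor R = 1 + ρ_b·K_d/n = 1 + 1.96 × 2.8/0.24 = 23.87.
Sorption retards both mechanisms: v_R = v/R = 0.01014 m/day, D_R = D/R = 0.001068 m²/day.
v_R·t = 0.01014 × 3530 = 35.7942 m; 2√(D_R t) = 3.883 m; argument = (41.1 − 35.7942)/3.883 = 1.366.
C = C₀ × ½·erfc(1.366) = 10.9 × 0.02669 = 0.291 mg/L.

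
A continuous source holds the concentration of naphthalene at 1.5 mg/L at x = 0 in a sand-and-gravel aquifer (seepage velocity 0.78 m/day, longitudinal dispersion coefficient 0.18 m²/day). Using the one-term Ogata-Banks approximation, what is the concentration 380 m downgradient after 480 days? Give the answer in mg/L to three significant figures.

0.503 mg/L

For a continuous step input, C/C₀ ≈ ½·erfc((x−vt)/(2√(Dt))).
vt = 0.78 × 480 = 374.4 m and 2√(Dt) = 2√(0.18 × 480) = 18.59 m.
Argument (x−vt)/(2√(Dt)) = (380 − 374.4)/18.59 = 0.3012; ½·erfc(0.3012) = 0.3351.
C = 1.5 × 0.3351 = 0.503 mg/L.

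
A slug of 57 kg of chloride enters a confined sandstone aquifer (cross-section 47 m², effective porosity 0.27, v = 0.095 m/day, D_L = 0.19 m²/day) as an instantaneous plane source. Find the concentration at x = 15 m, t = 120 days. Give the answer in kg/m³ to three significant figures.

0.230 kg/m³

For an instantaneous plane source, C(x,t) = M/(n_e·A·√(4πDt)) · exp(−(x−vt)²/(4Dt)), with n_e·A the pore (flow) area.
Plume center vt = 0.095 × 120 = 11.4 m, so the well at 15 m is 3.6 m downgradient of the peak.
√(4πDt) = 16.93 m, giving peak height M/(n_e·A·√(4πDt)) = 57/(0.27 × 47 × 16.93) = 0.2653 kg/m³.
(x−vt)²/(4Dt) = (3.6)²/(4 × 0.19 × 120) = 0.1421; exp(−0.1421) = 0.8675.
C = 0.2653 × 0.8675 = 0.230 kg/m³.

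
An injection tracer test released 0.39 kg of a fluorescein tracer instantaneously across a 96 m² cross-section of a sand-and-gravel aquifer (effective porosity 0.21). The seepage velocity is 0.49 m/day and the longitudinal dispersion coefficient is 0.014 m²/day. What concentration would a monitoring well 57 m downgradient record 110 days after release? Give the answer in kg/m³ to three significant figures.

For an instantaneous plane source, C(x,t) = M/(n_e·A·√(4πDt)) · exp(−(x−vt)²/(4Dt)), with n_e·A the pore (flow) area.
Plume center vt = 0.49 × 110 = 53.9 m, so the well at 57 m is 3.1 m downgradient of the peak.
√(4πDt) = 4.399 m, giving peak height M/(n_e·A·√(4πDt)) = 0.39/(0.21 × 96 × 4.399) = 0.004398 kg/m³.
(x−vt)²/(4Dt) = (3.1)²/(4 × 0.014 × 110) = 1.560; exp(−1.560) = 0.2101.
C = 0.004398 × 0.2101 = 0.000924 kg/m³.

0.000924 kg/m³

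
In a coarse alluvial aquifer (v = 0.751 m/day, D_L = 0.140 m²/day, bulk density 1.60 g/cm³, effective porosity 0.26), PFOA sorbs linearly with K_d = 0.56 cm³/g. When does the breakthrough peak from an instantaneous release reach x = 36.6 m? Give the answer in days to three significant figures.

Retardation factor R = 1 + ρ_b·K_d/n = 1 + 1.60 × 0.56/0.26 = 4.446.
Sorption retards both mechanisms: v_R = v/R = 0.1689 m/day, D_R = D/R = 0.03149 m²/day.
Peak time from v_R²t² + 2D_R t − x² = 0: t = (√(D_R² + v_R²x²) − D_R)/v_R².
√(D_R² + v_R²x²) = √(0.03149² + 0.1689² × 36.6²) = 6.182; v_R² = 0.02853.
t = (6.182 − 0.03149)/0.02853 = 216 days.

216 days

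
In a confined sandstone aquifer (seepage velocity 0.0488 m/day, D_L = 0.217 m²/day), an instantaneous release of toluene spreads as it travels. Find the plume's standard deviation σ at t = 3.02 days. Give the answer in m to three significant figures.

Dispersive spreading gives a Gaussian with σ² = 2Dt; advection only shifts the center.
σ = √(2 × 0.217 × 3.02) = 1.14 m.

1.14 m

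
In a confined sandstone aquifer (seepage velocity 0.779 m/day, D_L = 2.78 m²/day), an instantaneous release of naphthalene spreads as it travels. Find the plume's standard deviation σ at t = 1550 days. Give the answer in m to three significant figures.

Dispersive spreading gives a Gaussian with σ² = 2Dt; advection only shifts the center.
σ = √(2 × 2.78 × 1550) = 92.8 m.

92.8 m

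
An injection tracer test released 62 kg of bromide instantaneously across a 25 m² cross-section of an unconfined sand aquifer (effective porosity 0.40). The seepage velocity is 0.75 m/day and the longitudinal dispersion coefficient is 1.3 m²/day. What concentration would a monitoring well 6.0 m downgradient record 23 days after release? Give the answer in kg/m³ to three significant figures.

For an instantaneous plane source, C(x,t) = M/(n_e·A·√(4πDt)) · exp(−(x−vt)²/(4Dt)), with n_e·A the pore (flow) area.
Plume center vt = 0.75 × 23 = 17.25 m, so the well at 6.0 m is 11.25 m upgradient of the peak.
√(4πDt) = 19.38 m, giving peak height M/(n_e·A·√(4πDt)) = 62/(0.40 × 25 × 19.38) = 0.3199 kg/m³.
(x−vt)²/(4Dt) = (-11.25)²/(4 × 1.3 × 23) = 1.058; exp(−1.058) = 0.3471.
C = 0.3199 × 0.3471 = 0.111 kg/m³.

0.111 kg/m³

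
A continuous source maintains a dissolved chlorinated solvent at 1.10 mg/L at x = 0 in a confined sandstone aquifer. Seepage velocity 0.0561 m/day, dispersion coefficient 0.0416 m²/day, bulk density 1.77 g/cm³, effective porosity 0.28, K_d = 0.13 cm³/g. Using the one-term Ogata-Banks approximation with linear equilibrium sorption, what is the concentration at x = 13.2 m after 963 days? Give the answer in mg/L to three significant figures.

Retardation factor R = 1 + ρ_b·K_d/n = 1 + 1.77 × 0.13/0.28 = 1.822.
Sorption retards both mechanisms: v_R = v/R = 0.03079 m/day, D_R = D/R = 0.02283 m²/day.
v_R·t = 0.03079 × 963 = 29.65077 m; 2√(D_R t) = 9.378 m; argument = (13.2 − 29.65077)/9.378 = -1.754.
C = C₀ × ½·erfc(-1.754) = 1.10 × 0.9934 = 1.09 mg/L.

1.09 mg/L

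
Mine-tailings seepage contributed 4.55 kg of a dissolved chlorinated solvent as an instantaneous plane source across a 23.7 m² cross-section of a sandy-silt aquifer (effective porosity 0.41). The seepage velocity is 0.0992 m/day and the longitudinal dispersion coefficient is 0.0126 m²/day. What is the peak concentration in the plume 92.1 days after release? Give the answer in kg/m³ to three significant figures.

0.123 kg/m³

The peak of an instantaneous 1D plume sits at x = vt; there the Gaussian factor is 1 and C_max = M/(n_e·A·√(4πDt)), where n_e·A is the pore area the mass is dissolved in.
√(4πDt) = √(4π × 0.0126 × 92.1) = 3.819 m, so C_max = 4.55/(0.41 × 23.7 × 3.819) = 0.123 kg/m³.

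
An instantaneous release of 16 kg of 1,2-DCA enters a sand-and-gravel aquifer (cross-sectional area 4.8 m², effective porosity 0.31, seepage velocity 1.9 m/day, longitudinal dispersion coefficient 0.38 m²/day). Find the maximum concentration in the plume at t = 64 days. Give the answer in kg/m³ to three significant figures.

The peak of an instantaneous 1D plume sits at x = vt; there the Gaussian factor is 1 and C_max = M/(n_e·A·√(4πDt)), where n_e·A is the pore area the mass is dissolved in.
√(4πDt) = √(4π × 0.38 × 64) = 17.48 m, so C_max = 16/(0.31 × 4.8 × 17.48) = 0.615 kg/m³.

0.615 kg/m³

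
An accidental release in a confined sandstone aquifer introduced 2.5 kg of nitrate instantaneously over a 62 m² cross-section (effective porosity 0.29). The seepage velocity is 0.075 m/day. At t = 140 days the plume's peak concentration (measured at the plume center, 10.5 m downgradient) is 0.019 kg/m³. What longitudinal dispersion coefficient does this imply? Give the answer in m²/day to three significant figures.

At the plume center C_max = M/(n_e·A·√(4πDt)), so D = M²/(4πt·(n_e·A·C_max)²).
n_e·A·C_max = 0.29 × 62 × 0.019 = 0.3416 kg/m.
D = 2.5²/(4π × 140 × 0.3416²) = 0.0304 m²/day.

0.0304 m²/day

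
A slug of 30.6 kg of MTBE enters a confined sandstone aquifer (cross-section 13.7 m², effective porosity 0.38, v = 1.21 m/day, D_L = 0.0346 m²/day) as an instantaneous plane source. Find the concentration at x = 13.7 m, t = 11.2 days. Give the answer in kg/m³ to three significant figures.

2.63 kg/m³

For an instantaneous plane source, C(x,t) = M/(n_e·A·√(4πDt)) · exp(−(x−vt)²/(4Dt)), with n_e·A the pore (flow) area.
Plume center vt = 1.21 × 11.2 = 13.552 m, so the well at 13.7 m is 0.148 m downgradient of the peak.
√(4πDt) = 2.207 m, giving peak height M/(n_e·A·√(4πDt)) = 30.6/(0.38 × 13.7 × 2.207) = 2.663 kg/m³.
(x−vt)²/(4Dt) = (0.148)²/(4 × 0.0346 × 11.2) = 0.01413; exp(−0.01413) = 0.9860.
C = 2.663 × 0.9860 = 2.63 kg/m³.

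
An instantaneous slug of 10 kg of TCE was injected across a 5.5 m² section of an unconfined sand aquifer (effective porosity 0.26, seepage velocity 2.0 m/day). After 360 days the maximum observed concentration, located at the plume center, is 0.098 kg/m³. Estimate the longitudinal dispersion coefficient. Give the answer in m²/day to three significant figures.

At the plume center C_max = M/(n_e·A·√(4πDt)), so D = M²/(4πt·(n_e·A·C_max)²).
n_e·A·C_max = 0.26 × 5.5 × 0.098 = 0.1401 kg/m.
D = 10²/(4π × 360 × 0.1401²) = 1.13 m²/day.

1.13 m²/day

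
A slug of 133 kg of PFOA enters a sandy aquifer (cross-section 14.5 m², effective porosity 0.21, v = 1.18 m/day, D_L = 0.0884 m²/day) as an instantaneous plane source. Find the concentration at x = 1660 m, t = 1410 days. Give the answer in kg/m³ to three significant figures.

For an instantaneous plane source, C(x,t) = M/(n_e·A·√(4πDt)) · exp(−(x−vt)²/(4Dt)), with n_e·A the pore (flow) area.
Plume center vt = 1.18 × 1410 = 1663.8 m, so the well at 1660 m is 3.8 m upgradient of the peak.
√(4πDt) = 39.58 m, giving peak height M/(n_e·A·√(4πDt)) = 133/(0.21 × 14.5 × 39.58) = 1.104 kg/m³.
(x−vt)²/(4Dt) = (-3.8)²/(4 × 0.0884 × 1410) = 0.02896; exp(−0.02896) = 0.9715.
C = 1.104 × 0.9715 = 1.07 kg/m³.

1.07 kg/m³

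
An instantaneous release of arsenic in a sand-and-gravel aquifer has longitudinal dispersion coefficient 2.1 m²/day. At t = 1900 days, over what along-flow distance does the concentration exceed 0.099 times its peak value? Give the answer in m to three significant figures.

The plume is Gaussian with σ = √(2Dt) = √(2 × 2.1 × 1900) = 89.33 m.
C/C_peak = exp(−Δx²/(2σ²)) = 0.099 ⇒ Δx = σ·√(−2 ln 0.099) = 89.33 × 2.151 = 192.1 m.
Width = 2Δx = 384 m.

384 m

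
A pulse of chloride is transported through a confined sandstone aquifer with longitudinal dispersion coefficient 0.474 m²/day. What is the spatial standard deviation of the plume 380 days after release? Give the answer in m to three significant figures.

Dispersive spreading gives a Gaussian with σ² = 2Dt; advection only shifts the center.
σ = √(2 × 0.474 × 380) = 19.0 m.

19.0 m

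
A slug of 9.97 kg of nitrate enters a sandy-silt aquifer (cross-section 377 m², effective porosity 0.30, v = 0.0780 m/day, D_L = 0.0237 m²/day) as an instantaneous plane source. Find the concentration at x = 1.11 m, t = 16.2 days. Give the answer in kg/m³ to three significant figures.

For an instantaneous plane source, C(x,t) = M/(n_e·A·√(4πDt)) · exp(−(x−vt)²/(4Dt)), with n_e·A the pore (flow) area.
Plume center vt = 0.0780 × 16.2 = 1.2636 m, so the well at 1.11 m is 0.1536 m upgradient of the peak.
√(4πDt) = 2.197 m, giving peak height M/(n_e·A·√(4πDt)) = 9.97/(0.30 × 377 × 2.197) = 0.04012 kg/m³.
(x−vt)²/(4Dt) = (-0.1536)²/(4 × 0.0237 × 16.2) = 0.01536; exp(−0.01536) = 0.9848.
C = 0.04012 × 0.9848 = 0.0395 kg/m³.

0.0395 kg/m³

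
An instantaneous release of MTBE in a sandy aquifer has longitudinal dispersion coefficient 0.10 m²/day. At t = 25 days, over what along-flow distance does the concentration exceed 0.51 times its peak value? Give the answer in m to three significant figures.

The plume is Gaussian with σ = √(2Dt) = √(2 × 0.10 × 25) = 2.236 m.
C/C_peak = exp(−Δx²/(2σ²)) = 0.51 ⇒ Δx = σ·√(−2 ln 0.51) = 2.236 × 1.160 = 2.594 m.
Width = 2Δx = 5.19 m.

5.19 m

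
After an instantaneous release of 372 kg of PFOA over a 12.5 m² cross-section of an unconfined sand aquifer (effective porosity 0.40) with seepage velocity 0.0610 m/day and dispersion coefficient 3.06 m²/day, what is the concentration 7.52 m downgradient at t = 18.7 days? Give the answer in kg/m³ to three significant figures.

For an instantaneous plane source, C(x,t) = M/(n_e·A·√(4πDt)) · exp(−(x−vt)²/(4Dt)), with n_e·A the pore (flow) area.
Plume center vt = 0.0610 × 18.7 = 1.1407 m, so the well at 7.52 m is 6.3793 m downgradient of the peak.
√(4πDt) = 26.82 m, giving peak height M/(n_e·A·√(4πDt)) = 372/(0.40 × 12.5 × 26.82) = 2.774 kg/m³.
(x−vt)²/(4Dt) = (6.3793)²/(4 × 3.06 × 18.7) = 0.1778; exp(−0.1778) = 0.8371.
C = 2.774 × 0.8371 = 2.32 kg/m³.

2.32 kg/m³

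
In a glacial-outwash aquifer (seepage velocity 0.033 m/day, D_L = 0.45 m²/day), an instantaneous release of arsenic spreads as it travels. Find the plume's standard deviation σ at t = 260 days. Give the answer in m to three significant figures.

15.3 m

Dispersive spreading gives a Gaussian with σ² = 2Dt; advection only shifts the center.
σ = √(2 × 0.45 × 260) = 15.3 m.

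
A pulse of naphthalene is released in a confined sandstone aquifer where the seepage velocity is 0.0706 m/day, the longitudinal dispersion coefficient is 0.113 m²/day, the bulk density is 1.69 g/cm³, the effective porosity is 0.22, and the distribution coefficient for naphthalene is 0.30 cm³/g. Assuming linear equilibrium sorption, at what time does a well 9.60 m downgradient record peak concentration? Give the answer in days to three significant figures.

381 days

Retardation factor R = 1 + ρ_b·K_d/n = 1 + 1.69 × 0.30/0.22 = 3.305.
Sorption retards both mechanisms: v_R = v/R = 0.02136 m/day, D_R = D/R = 0.03419 m²/day.
Peak time from v_R²t² + 2D_R t − x² = 0: t = (√(D_R² + v_R²x²) − D_R)/v_R².
√(D_R² + v_R²x²) = √(0.03419² + 0.02136² × 9.60²) = 0.2079; v_R² = 0.0004562.
t = (0.2079 − 0.03419)/0.0004562 = 381 days.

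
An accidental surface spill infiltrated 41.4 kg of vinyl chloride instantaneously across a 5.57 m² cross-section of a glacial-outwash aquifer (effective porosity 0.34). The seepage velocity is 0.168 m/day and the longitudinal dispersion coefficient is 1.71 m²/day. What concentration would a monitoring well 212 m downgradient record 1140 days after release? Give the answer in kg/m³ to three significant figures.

For an instantaneous plane source, C(x,t) = M/(n_e·A·√(4πDt)) · exp(−(x−vt)²/(4Dt)), with n_e·A the pore (flow) area.
Plume center vt = 0.168 × 1140 = 191.52 m, so the well at 212 m is 20.48 m downgradient of the peak.
√(4πDt) = 156.5 m, giving peak height M/(n_e·A·√(4πDt)) = 41.4/(0.34 × 5.57 × 156.5) = 0.1397 kg/m³.
(x−vt)²/(4Dt) = (20.48)²/(4 × 1.71 × 1140) = 0.05379; exp(−0.05379) = 0.9476.
C = 0.1397 × 0.9476 = 0.132 kg/m³.

0.132 kg/m³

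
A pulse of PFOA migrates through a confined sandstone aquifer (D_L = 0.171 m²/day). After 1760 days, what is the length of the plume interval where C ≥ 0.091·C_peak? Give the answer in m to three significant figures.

The plume is Gaussian with σ = √(2Dt) = √(2 × 0.171 × 1760) = 24.53 m.
C/C_peak = exp(−Δx²/(2σ²)) = 0.091 ⇒ Δx = σ·√(−2 ln 0.091) = 24.53 × 2.189 = 53.70 m.
Width = 2Δx = 107 m.

107 m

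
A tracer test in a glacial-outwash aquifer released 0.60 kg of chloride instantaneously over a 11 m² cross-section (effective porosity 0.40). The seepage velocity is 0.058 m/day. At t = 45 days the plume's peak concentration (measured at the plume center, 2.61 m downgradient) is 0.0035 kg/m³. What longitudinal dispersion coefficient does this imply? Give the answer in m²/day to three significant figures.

At the plume center C_max = M/(n_e·A·√(4πDt)), so D = M²/(4πt·(n_e·A·C_max)²).
n_e·A·C_max = 0.40 × 11 × 0.0035 = 0.01540 kg/m.
D = 0.60²/(4π × 45 × 0.01540²) = 2.68 m²/day.

2.68 m²/day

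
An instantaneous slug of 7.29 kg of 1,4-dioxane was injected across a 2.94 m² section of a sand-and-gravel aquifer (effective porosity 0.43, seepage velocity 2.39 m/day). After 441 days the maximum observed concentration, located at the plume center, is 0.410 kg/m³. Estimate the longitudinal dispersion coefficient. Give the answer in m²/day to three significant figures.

At the plume center C_max = M/(n_e·A·√(4πDt)), so D = M²/(4πt·(n_e·A·C_max)²).
n_e·A·C_max = 0.43 × 2.94 × 0.410 = 0.5183 kg/m.
D = 7.29²/(4π × 441 × 0.5183²) = 0.0357 m²/day.

0.0357 m²/day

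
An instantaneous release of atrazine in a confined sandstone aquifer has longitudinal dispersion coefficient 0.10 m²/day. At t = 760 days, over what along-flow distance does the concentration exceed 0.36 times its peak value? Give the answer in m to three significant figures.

35.2 m

The plume is Gaussian with σ = √(2Dt) = √(2 × 0.10 × 760) = 12.33 m.
C/C_peak = exp(−Δx²/(2σ²)) = 0.36 ⇒ Δx = σ·√(−2 ln 0.36) = 12.33 × 1.429 = 17.62 m.
Width = 2Δx = 35.2 m.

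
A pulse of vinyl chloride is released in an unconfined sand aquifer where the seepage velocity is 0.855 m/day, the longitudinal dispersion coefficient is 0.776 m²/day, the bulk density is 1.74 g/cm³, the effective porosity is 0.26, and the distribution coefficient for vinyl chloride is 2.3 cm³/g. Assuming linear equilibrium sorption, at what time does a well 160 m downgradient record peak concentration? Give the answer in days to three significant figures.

Retardation factor R = 1 + ρ_b·K_d/n = 1 + 1.74 × 2.3/0.26 = 16.39.
Sorption retards both mechanisms: v_R = v/R = 0.05217 m/day, D_R = D/R = 0.04735 m²/day.
Peak time from v_R²t² + 2D_R t − x² = 0: t = (√(D_R² + v_R²x²) − D_R)/v_R².
√(D_R² + v_R²x²) = √(0.04735² + 0.05217² × 160²) = 8.347; v_R² = 0.002722.
t = (8.347 − 0.04735)/0.002722 = 3050 days.

3050 days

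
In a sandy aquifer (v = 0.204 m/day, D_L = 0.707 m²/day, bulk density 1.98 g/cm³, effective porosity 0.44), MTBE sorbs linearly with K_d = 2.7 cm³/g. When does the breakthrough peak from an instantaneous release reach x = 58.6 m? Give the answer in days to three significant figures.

Retardation factor R = 1 + ρ_b·K_d/n = 1 + 1.98 × 2.7/0.44 = 13.15.
Sorption retards both mechanisms: v_R = v/R = 0.01551 m/day, D_R = D/R = 0.05376 m²/day.
Peak time from v_R²t² + 2D_R t − x² = 0: t = (√(D_R² + v_R²x²) − D_R)/v_R².
√(D_R² + v_R²x²) = √(0.05376² + 0.01551² × 58.6²) = 0.9105; v_R² = 0.0002406.
t = (0.9105 − 0.05376)/0.0002406 = 3560 days.

3560 days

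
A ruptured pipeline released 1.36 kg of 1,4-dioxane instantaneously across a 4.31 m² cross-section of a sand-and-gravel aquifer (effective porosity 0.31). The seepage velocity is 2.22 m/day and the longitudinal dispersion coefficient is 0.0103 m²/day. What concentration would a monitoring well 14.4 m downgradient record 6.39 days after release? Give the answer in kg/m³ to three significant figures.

0.940 kg/m³

For an instantaneous plane source, C(x,t) = M/(n_e·A·√(4πDt)) · exp(−(x−vt)²/(4Dt)), with n_e·A the pore (flow) area.
Plume center vt = 2.22 × 6.39 = 14.1858 m, so the well at 14.4 m is 0.2142 m downgradient of the peak.
√(4πDt) = 0.9094 m, giving peak height M/(n_e·A·√(4πDt)) = 1.36/(0.31 × 4.31 × 0.9094) = 1.119 kg/m³.
(x−vt)²/(4Dt) = (0.2142)²/(4 × 0.0103 × 6.39) = 0.1743; exp(−0.1743) = 0.8400.
C = 1.119 × 0.8400 = 0.940 kg/m³.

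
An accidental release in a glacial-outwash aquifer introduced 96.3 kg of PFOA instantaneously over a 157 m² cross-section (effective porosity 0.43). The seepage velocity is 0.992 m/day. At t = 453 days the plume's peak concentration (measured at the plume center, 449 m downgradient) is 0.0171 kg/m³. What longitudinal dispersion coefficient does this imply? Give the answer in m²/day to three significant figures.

At the plume center C_max = M/(n_e·A·√(4πDt)), so D = M²/(4πt·(n_e·A·C_max)²).
n_e·A·C_max = 0.43 × 157 × 0.0171 = 1.154 kg/m.
D = 96.3²/(4π × 453 × 1.154²) = 1.22 m²/day.

1.22 m²/day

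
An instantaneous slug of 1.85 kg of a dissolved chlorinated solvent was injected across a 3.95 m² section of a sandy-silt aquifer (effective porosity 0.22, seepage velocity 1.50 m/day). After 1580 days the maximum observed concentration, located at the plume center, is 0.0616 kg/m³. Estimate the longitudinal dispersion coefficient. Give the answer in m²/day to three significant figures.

At the plume center C_max = M/(n_e·A·√(4πDt)), so D = M²/(4πt·(n_e·A·C_max)²).
n_e·A·C_max = 0.22 × 3.95 × 0.0616 = 0.05353 kg/m.
D = 1.85²/(4π × 1580 × 0.05353²) = 0.0602 m²/day.

0.0602 m²/day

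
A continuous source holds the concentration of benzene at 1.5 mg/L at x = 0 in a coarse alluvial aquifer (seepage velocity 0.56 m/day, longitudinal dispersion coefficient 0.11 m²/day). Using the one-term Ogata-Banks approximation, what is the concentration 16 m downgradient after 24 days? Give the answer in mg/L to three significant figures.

For a continuous step input, C/C₀ ≈ ½·erfc((x−vt)/(2√(Dt))).
vt = 0.56 × 24 = 13.44 m and 2√(Dt) = 2√(0.11 × 24) = 3.250 m.
Argument (x−vt)/(2√(Dt)) = (16 − 13.44)/3.250 = 0.7877; ½·erfc(0.7877) = 0.1326.
C = 1.5 × 0.1326 = 0.199 mg/L.

0.199 mg/L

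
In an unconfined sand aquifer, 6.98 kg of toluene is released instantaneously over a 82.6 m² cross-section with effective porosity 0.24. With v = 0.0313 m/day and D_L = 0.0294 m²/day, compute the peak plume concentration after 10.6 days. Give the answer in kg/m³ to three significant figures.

The peak of an instantaneous 1D plume sits at x = vt; there the Gaussian factor is 1 and C_max = M/(n_e·A·√(4πDt)), where n_e·A is the pore area the mass is dissolved in.
√(4πDt) = √(4π × 0.0294 × 10.6) = 1.979 m, so C_max = 6.98/(0.24 × 82.6 × 1.979) = 0.178 kg/m³.

0.178 kg/m³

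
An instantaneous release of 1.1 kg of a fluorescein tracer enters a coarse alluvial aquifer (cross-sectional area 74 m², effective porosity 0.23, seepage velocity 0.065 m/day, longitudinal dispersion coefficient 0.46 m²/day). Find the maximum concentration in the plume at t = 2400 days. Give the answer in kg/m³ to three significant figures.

The peak of an instantaneous 1D plume sits at x = vt; there the Gaussian factor is 1 and C_max = M/(n_e·A·√(4πDt)), where n_e·A is the pore area the mass is dissolved in.
√(4πDt) = √(4π × 0.46 × 2400) = 117.8 m, so C_max = 1.1/(0.23 × 74 × 117.8) = 0.000549 kg/m³.

0.000549 kg/m³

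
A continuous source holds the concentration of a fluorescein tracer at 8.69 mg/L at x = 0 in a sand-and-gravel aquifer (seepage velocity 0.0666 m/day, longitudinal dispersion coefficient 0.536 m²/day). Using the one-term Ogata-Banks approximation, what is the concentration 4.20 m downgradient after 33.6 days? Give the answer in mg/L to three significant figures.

For a continuous step input, C/C₀ ≈ ½·erfc((x−vt)/(2√(Dt))).
vt = 0.0666 × 33.6 = 2.23776 m and 2√(Dt) = 2√(0.536 × 33.6) = 8.488 m.
Argument (x−vt)/(2√(Dt)) = (4.20 − 2.23776)/8.488 = 0.2312; ½·erfc(0.2312) = 0.3718.
C = 8.69 × 0.3718 = 3.23 mg/L.

3.23 mg/L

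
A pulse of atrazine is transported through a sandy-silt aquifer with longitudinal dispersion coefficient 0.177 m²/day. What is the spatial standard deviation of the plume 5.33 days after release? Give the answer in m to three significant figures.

Dispersive spreading gives a Gaussian with σ² = 2Dt; advection only shifts the center.
σ = √(2 × 0.177 × 5.33) = 1.37 m.

1.37 m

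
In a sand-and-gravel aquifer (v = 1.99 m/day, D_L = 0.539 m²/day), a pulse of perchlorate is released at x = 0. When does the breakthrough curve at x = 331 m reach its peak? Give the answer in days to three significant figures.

166 days

For the 1D instantaneous-source solution, setting ∂C/∂t = 0 at fixed x gives v²t² + 2Dt − x² = 0, so t = (√(D² + v²x²) − D)/v².
√(D² + v²x²) = √(0.539² + 1.99² × 331²) = 658.7; v² = 3.9601.
t = (658.7 − 0.539)/3.9601 = 166 days (vs. the pure-advection estimate x/v = 166 d).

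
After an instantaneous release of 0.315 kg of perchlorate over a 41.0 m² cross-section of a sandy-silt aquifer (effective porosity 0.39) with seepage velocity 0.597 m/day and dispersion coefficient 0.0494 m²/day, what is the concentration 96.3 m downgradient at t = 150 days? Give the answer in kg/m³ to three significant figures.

0.000439 kg/m³

For an instantaneous plane source, C(x,t) = M/(n_e·A·√(4πDt)) · exp(−(x−vt)²/(4Dt)), with n_e·A the pore (flow) area.
Plume center vt = 0.597 × 150 = 89.55 m, so the well at 96.3 m is 6.75 m downgradient of the peak.
√(4πDt) = 9.650 m, giving peak height M/(n_e·A·√(4πDt)) = 0.315/(0.39 × 41.0 × 9.650) = 0.002041 kg/m³.
(x−vt)²/(4Dt) = (6.75)²/(4 × 0.0494 × 150) = 1.537; exp(−1.537) = 0.2150.
C = 0.002041 × 0.2150 = 0.000439 kg/m³.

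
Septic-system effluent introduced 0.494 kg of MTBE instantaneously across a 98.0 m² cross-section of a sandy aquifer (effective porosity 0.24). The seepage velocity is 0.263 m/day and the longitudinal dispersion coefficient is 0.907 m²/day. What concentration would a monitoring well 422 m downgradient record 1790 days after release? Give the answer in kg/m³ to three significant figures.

For an instantaneous plane source, C(x,t) = M/(n_e·A·√(4πDt)) · exp(−(x−vt)²/(4Dt)), with n_e·A the pore (flow) area.
Plume center vt = 0.263 × 1790 = 470.77 m, so the well at 422 m is 48.77 m upgradient of the peak.
√(4πDt) = 142.8 m, giving peak height M/(n_e·A·√(4πDt)) = 0.494/(0.24 × 98.0 × 142.8) = 0.0001471 kg/m³.
(x−vt)²/(4Dt) = (-48.77)²/(4 × 0.907 × 1790) = 0.3663; exp(−0.3663) = 0.6933.
C = 0.0001471 × 0.6933 = 0.000102 kg/m³.

0.000102 kg/m³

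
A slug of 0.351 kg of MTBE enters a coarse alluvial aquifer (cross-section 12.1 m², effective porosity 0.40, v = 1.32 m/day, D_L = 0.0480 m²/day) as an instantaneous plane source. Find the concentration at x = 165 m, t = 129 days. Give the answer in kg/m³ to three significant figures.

0.00267 kg/m³

For an instantaneous plane source, C(x,t) = M/(n_e·A·√(4πDt)) · exp(−(x−vt)²/(4Dt)), with n_e·A the pore (flow) area.
Plume center vt = 1.32 × 129 = 170.28 m, so the well at 165 m is 5.28 m upgradient of the peak.
√(4πDt) = 8.821 m, giving peak height M/(n_e·A·√(4πDt)) = 0.351/(0.40 × 12.1 × 8.821) = 0.008221 kg/m³.
(x−vt)²/(4Dt) = (-5.28)²/(4 × 0.0480 × 129) = 1.126; exp(−1.126) = 0.3243.
C = 0.008221 × 0.3243 = 0.00267 kg/m³.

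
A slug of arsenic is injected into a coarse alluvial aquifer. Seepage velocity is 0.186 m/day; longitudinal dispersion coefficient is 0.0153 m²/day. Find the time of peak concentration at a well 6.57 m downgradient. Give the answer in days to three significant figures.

For the 1D instantaneous-source solution, setting ∂C/∂t = 0 at fixed x gives v²t² + 2Dt − x² = 0, so t = (√(D² + v²x²) − D)/v².
√(D² + v²x²) = √(0.0153² + 0.186² × 6.57²) = 1.222; v² = 0.034596.
t = (1.222 − 0.0153)/0.034596 = 34.9 days (vs. the pure-advection estimate x/v = 35.3 d).

34.9 days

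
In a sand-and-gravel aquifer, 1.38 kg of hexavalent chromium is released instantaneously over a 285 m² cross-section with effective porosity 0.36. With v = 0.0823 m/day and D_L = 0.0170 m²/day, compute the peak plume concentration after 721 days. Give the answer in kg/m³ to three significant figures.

0.00108 kg/m³

The peak of an instantaneous 1D plume sits at x = vt; there the Gaussian factor is 1 and C_max = M/(n_e·A·√(4πDt)), where n_e·A is the pore area the mass is dissolved in.
√(4πDt) = √(4π × 0.0170 × 721) = 12.41 m, so C_max = 1.38/(0.36 × 285 × 12.41) = 0.00108 kg/m³.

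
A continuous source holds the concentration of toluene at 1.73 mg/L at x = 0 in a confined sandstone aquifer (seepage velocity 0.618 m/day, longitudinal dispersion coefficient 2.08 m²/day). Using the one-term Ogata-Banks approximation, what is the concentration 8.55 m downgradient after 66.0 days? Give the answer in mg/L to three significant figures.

1.69 mg/L

For a continuous step input, C/C₀ ≈ ½·erfc((x−vt)/(2√(Dt))).
vt = 0.618 × 66.0 = 40.788 m and 2√(Dt) = 2√(2.08 × 66.0) = 23.43 m.
Argument (x−vt)/(2√(Dt)) = (8.55 − 40.788)/23.43 = -1.376; ½·erfc(-1.376) = 0.9742.
C = 1.73 × 0.9742 = 1.69 mg/L.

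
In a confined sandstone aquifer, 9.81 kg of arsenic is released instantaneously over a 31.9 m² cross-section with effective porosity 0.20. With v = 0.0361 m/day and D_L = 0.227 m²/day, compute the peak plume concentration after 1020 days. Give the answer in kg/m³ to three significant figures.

The peak of an instantaneous 1D plume sits at x = vt; there the Gaussian factor is 1 and C_max = M/(n_e·A·√(4πDt)), where n_e·A is the pore area the mass is dissolved in.
√(4πDt) = √(4π × 0.227 × 1020) = 53.94 m, so C_max = 9.81/(0.20 × 31.9 × 53.94) = 0.0285 kg/m³.

0.0285 kg/m³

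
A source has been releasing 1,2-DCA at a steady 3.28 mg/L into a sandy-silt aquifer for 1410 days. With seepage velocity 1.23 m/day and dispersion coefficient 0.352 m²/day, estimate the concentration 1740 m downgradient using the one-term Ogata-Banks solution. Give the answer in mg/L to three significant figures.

For a continuous step input, C/C₀ ≈ ½·erfc((x−vt)/(2√(Dt))).
vt = 1.23 × 1410 = 1734.3 m and 2√(Dt) = 2√(0.352 × 1410) = 44.56 m.
Argument (x−vt)/(2√(Dt)) = (1740 − 1734.3)/44.56 = 0.1279; ½·erfc(0.1279) = 0.4282.
C = 3.28 × 0.4282 = 1.40 mg/L.

1.40 mg/L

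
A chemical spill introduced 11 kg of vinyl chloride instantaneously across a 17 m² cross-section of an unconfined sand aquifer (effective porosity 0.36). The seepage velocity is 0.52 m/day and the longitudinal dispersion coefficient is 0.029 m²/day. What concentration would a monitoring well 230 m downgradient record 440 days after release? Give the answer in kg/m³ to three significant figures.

For an instantaneous plane source, C(x,t) = M/(n_e·A·√(4πDt)) · exp(−(x−vt)²/(4Dt)), with n_e·A the pore (flow) area.
Plume center vt = 0.52 × 440 = 228.8 m, so the well at 230 m is 1.2 m downgradient of the peak.
√(4πDt) = 12.66 m, giving peak height M/(n_e·A·√(4πDt)) = 11/(0.36 × 17 × 12.66) = 0.1420 kg/m³.
(x−vt)²/(4Dt) = (1.2)²/(4 × 0.029 × 440) = 0.02821; exp(−0.02821) = 0.9722.
C = 0.1420 × 0.9722 = 0.138 kg/m³.

0.138 kg/m³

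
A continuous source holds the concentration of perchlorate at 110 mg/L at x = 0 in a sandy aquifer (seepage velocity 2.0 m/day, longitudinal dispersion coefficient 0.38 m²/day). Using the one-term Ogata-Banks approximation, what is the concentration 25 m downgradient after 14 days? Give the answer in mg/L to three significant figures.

90.3 mg/L

For a continuous step input, C/C₀ ≈ ½·erfc((x−vt)/(2√(Dt))).
vt = 2.0 × 14 = 28 m and 2√(Dt) = 2√(0.38 × 14) = 4.613 m.
Argument (x−vt)/(2√(Dt)) = (25 − 28)/4.613 = -0.6503; ½·erfc(-0.6503) = 0.8211.
C = 110 × 0.8211 = 90.3 mg/L.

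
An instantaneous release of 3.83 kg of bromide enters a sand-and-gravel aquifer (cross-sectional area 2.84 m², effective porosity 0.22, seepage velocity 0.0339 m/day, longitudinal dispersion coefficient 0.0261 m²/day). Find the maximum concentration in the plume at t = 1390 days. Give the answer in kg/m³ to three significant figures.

The peak of an instantaneous 1D plume sits at x = vt; there the Gaussian factor is 1 and C_max = M/(n_e·A·√(4πDt)), where n_e·A is the pore area the mass is dissolved in.
√(4πDt) = √(4π × 0.0261 × 1390) = 21.35 m, so C_max = 3.83/(0.22 × 2.84 × 21.35) = 0.287 kg/m³.

0.287 kg/m³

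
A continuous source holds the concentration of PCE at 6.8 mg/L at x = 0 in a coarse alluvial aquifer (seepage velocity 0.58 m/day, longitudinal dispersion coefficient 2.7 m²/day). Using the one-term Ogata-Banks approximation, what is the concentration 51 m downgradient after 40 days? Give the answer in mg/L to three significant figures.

0.199 mg/L

For a continuous step input, C/C₀ ≈ ½·erfc((x−vt)/(2√(Dt))).
vt = 0.58 × 40 = 23.2 m and 2√(Dt) = 2√(2.7 × 40) = 20.78 m.
Argument (x−vt)/(2√(Dt)) = (51 − 23.2)/20.78 = 1.338; ½·erfc(1.338) = 0.02923.
C = 6.8 × 0.02923 = 0.199 mg/L.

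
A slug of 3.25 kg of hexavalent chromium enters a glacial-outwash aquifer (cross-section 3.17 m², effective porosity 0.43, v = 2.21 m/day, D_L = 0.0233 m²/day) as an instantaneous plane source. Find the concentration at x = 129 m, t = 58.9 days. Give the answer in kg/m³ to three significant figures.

For an instantaneous plane source, C(x,t) = M/(n_e·A·√(4πDt)) · exp(−(x−vt)²/(4Dt)), with n_e·A the pore (flow) area.
Plume center vt = 2.21 × 58.9 = 130.169 m, so the well at 129 m is 1.169 m upgradient of the peak.
√(4πDt) = 4.153 m, giving peak height M/(n_e·A·√(4πDt)) = 3.25/(0.43 × 3.17 × 4.153) = 0.5741 kg/m³.
(x−vt)²/(4Dt) = (-1.169)²/(4 × 0.0233 × 58.9) = 0.2489; exp(−0.2489) = 0.7797.
C = 0.5741 × 0.7797 = 0.448 kg/m³.

0.448 kg/m³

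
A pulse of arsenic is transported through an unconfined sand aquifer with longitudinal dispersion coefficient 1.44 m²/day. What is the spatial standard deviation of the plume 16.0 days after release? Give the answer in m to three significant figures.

Dispersive spreading gives a Gaussian with σ² = 2Dt; advection only shifts the center.
σ = √(2 × 1.44 × 16.0) = 6.79 m.

6.79 m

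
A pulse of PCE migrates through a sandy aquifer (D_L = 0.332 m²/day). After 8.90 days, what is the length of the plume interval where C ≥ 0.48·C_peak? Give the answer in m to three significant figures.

The plume is Gaussian with σ = √(2Dt) = √(2 × 0.332 × 8.90) = 2.431 m.
C/C_peak = exp(−Δx²/(2σ²)) = 0.48 ⇒ Δx = σ·√(−2 ln 0.48) = 2.431 × 1.212 = 2.946 m.
Width = 2Δx = 5.89 m.

5.89 m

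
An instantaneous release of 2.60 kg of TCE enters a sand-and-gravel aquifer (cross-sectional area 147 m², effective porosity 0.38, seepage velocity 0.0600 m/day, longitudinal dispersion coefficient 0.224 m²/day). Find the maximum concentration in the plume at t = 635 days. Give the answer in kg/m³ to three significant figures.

The peak of an instantaneous 1D plume sits at x = vt; there the Gaussian factor is 1 and C_max = M/(n_e·A·√(4πDt)), where n_e·A is the pore area the mass is dissolved in.
√(4πDt) = √(4π × 0.224 × 635) = 42.28 m, so C_max = 2.60/(0.38 × 147 × 42.28) = 0.00110 kg/m³.

0.00110 kg/m³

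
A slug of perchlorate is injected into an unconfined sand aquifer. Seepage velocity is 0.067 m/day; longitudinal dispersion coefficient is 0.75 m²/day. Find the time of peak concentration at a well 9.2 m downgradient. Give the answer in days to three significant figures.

For the 1D instantaneous-source solution, setting ∂C/∂t = 0 at fixed x gives v²t² + 2Dt − x² = 0, so t = (√(D² + v²x²) − D)/v².
√(D² + v²x²) = √(0.75² + 0.067² × 9.2²) = 0.9708; v² = 0.004489.
t = (0.9708 − 0.75)/0.004489 = 49.2 days (vs. the pure-advection estimate x/v = 137 d).

49.2 days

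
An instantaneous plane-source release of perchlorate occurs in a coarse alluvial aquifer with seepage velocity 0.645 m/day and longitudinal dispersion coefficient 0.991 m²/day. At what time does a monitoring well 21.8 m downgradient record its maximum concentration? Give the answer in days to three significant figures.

For the 1D instantaneous-source solution, setting ∂C/∂t = 0 at fixed x gives v²t² + 2Dt − x² = 0, so t = (√(D² + v²x²) − D)/v².
√(D² + v²x²) = √(0.991² + 0.645² × 21.8²) = 14.10; v² = 0.416025.
t = (14.10 − 0.991)/0.416025 = 31.5 days (vs. the pure-advection estimate x/v = 33.8 d).

31.5 days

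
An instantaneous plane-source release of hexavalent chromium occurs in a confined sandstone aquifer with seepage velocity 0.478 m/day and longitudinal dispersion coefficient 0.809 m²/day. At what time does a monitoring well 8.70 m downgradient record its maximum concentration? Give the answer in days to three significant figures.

For the 1D instantaneous-source solution, setting ∂C/∂t = 0 at fixed x gives v²t² + 2Dt − x² = 0, so t = (√(D² + v²x²) − D)/v².
√(D² + v²x²) = √(0.809² + 0.478² × 8.70²) = 4.237; v² = 0.228484.
t = (4.237 − 0.809)/0.228484 = 15.0 days (vs. the pure-advection estimate x/v = 18.2 d).

15.0 days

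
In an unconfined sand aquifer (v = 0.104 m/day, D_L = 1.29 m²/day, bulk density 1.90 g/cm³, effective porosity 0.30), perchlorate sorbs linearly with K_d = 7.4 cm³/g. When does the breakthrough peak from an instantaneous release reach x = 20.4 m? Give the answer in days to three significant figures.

5280 days

Retardation factor R = 1 + ρ_b·K_d/n = 1 + 1.90 × 7.4/0.30 = 47.87.
Sorption retards both mechanisms: v_R = v/R = 0.002173 m/day, D_R = D/R = 0.02695 m²/day.
Peak time from v_R²t² + 2D_R t − x² = 0: t = (√(D_R² + v_R²x²) − D_R)/v_R².
√(D_R² + v_R²x²) = √(0.02695² + 0.002173² × 20.4²) = 0.05188; v_R² = 4.722e-06.
t = (0.05188 − 0.02695)/4.722e-06 = 5280 days.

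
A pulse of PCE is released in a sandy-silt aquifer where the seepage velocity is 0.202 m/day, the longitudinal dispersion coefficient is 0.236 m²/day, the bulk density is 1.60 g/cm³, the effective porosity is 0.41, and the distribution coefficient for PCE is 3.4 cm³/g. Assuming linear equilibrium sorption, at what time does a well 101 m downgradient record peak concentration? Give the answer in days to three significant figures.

7050 days

Retardation factor R = 1 + ρ_b·K_d/n = 1 + 1.60 × 3.4/0.41 = 14.27.
Sorption retards both mechanisms: v_R = v/R = 0.01416 m/day, D_R = D/R = 0.01654 m²/day.
Peak time from v_R²t² + 2D_R t − x² = 0: t = (√(D_R² + v_R²x²) − D_R)/v_R².
√(D_R² + v_R²x²) = √(0.01654² + 0.01416² × 101²) = 1.430; v_R² = 0.0002005.
t = (1.430 − 0.01654)/0.0002005 = 7050 days.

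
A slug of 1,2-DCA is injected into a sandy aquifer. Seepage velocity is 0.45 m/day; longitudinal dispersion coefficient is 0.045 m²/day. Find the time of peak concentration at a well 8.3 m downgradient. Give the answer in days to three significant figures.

For the 1D instantaneous-source solution, setting ∂C/∂t = 0 at fixed x gives v²t² + 2Dt − x² = 0, so t = (√(D² + v²x²) − D)/v².
√(D² + v²x²) = √(0.045² + 0.45² × 8.3²) = 3.735; v² = 0.2025.
t = (3.735 − 0.045)/0.2025 = 18.2 days (vs. the pure-advection estimate x/v = 18.4 d).

18.2 days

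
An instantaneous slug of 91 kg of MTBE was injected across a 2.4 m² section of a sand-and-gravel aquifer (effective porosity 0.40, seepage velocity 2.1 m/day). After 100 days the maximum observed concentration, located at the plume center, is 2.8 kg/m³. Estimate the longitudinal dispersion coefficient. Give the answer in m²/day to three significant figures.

At the plume center C_max = M/(n_e·A·√(4πDt)), so D = M²/(4πt·(n_e·A·C_max)²).
n_e·A·C_max = 0.40 × 2.4 × 2.8 = 2.688 kg/m.
D = 91²/(4π × 100 × 2.688²) = 0.912 m²/day.

0.912 m²/day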